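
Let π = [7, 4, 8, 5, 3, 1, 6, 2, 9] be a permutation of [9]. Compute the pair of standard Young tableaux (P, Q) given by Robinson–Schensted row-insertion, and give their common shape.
P = [1, 2, 6, 9] / [3, 5] / [4, 8] / [7];  Q = [1, 3, 7, 9] / [2, 4] / [5, 8] / [6];  common shape = (4, 2, 2, 1)

Row-insert the values π_1, π_2, … into P one at a time, bumping the leftmost entry strictly greater than the inserted value down to the next row. The recording tableau Q records, in position (i, j), the step at which that cell was added to P.
  Insert 7 (step 1): P = [7];  Q = [1]
  Insert 4 (step 2): P = [4] / [7];  Q = [1] / [2]
  Insert 8 (step 3): P = [4, 8] / [7];  Q = [1, 3] / [2]
  Insert 5 (step 4): P = [4, 5] / [7, 8];  Q = [1, 3] / [2, 4]
  Insert 3 (step 5): P = [3, 5] / [4, 8] / [7];  Q = [1, 3] / [2, 4] / [5]
  Insert 1 (step 6): P = [1, 5] / [3, 8] / [4] / [7];  Q = [1, 3] / [2, 4] / [5] / [6]
  Insert 6 (step 7): P = [1, 5, 6] / [3, 8] / [4] / [7];  Q = [1, 3, 7] / [2, 4] / [5] / [6]
  Insert 2 (step 8): P = [1, 2, 6] / [3, 5] / [4, 8] / [7];  Q = [1, 3, 7] / [2, 4] / [5, 8] / [6]
  Insert 9 (step 9): P = [1, 2, 6, 9] / [3, 5] / [4, 8] / [7];  Q = [1, 3, 7, 9] / [2, 4] / [5, 8] / [6]
Final shape: (4, 2, 2, 1).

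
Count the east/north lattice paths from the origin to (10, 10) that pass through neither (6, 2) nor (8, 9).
Number of paths = 100990

Inclusion–exclusion. Total paths: C(20, 10) = 184756. Through P₁: C(8, 6)·C(12, 4) = 13860. Through P₂: C(17, 8)·C(3, 2) = 72930. Since P₁ is strictly southwest of P₂, a monotone path through both must visit P₁ then P₂; paths through both = C(8, 6)·C(9, 2)·C(3, 2) = 3024. Avoid both = 184756 − 13860 − 72930 + 3024 = 100990.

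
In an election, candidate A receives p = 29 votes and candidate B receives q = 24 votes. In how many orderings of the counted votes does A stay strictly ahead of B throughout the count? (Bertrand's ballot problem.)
Strict-lead orderings = 73514652074500

Total orderings of the 53 votes with 29 for A: C(53, 29) = 779255311989700. By the Bertrand ballot formula (Cycle Lemma / reflection principle), the number of orderings in which A is strictly ahead of B throughout is (p − q)/(p + q) · C(p + q, p) = (29 − 24)/(29 + 24) · 779255311989700 = 73514652074500.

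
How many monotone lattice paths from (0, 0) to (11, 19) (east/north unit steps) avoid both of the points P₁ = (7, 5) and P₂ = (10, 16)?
Number of paths = 32109992

Inclusion–exclusion. Total paths: C(30, 11) = 54627300. Through P₁: C(12, 7)·C(18, 4) = 2423520. Through P₂: C(26, 10)·C(4, 1) = 21246940. Since P₁ is strictly southwest of P₂, a monotone path through both must visit P₁ then P₂; paths through both = C(12, 7)·C(14, 3)·C(4, 1) = 1153152. Avoid both = 54627300 − 2423520 − 21246940 + 1153152 = 32109992.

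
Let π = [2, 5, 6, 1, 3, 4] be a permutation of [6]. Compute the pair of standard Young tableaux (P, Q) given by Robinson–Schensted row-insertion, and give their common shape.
P = [1, 3, 4] / [2, 5, 6];  Q = [1, 2, 3] / [4, 5, 6];  common shape = (3, 3)

Row-insert the values π_1, π_2, … into P one at a time, bumping the leftmost entry strictly greater than the inserted value down to the next row. The recording tableau Q records, in position (i, j), the step at which that cell was added to P.
  Insert 2 (step 1): P = [2];  Q = [1]
  Insert 5 (step 2): P = [2, 5];  Q = [1, 2]
  Insert 6 (step 3): P = [2, 5, 6];  Q = [1, 2, 3]
  Insert 1 (step 4): P = [1, 5, 6] / [2];  Q = [1, 2, 3] / [4]
  Insert 3 (step 5): P = [1, 3, 6] / [2, 5];  Q = [1, 2, 3] / [4, 5]
  Insert 4 (step 6): P = [1, 3, 4] / [2, 5, 6];  Q = [1, 2, 3] / [4, 5, 6]
Final shape: (3, 3).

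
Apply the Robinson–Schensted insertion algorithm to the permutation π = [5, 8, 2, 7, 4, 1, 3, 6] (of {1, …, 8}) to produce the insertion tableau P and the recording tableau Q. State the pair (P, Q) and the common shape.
P = [1, 3, 6] / [2, 4] / [5, 7] / [8];  Q = [1, 2, 8] / [3, 4] / [5, 7] / [6];  common shape = (3, 2, 2, 1)

Row-insert the values π_1, π_2, … into P one at a time, bumping the leftmost entry strictly greater than the inserted value down to the next row. The recording tableau Q records, in position (i, j), the step at which that cell was added to P.
  Insert 5 (step 1): P = [5];  Q = [1]
  Insert 8 (step 2): P = [5, 8];  Q = [1, 2]
  Insert 2 (step 3): P = [2, 8] / [5];  Q = [1, 2] / [3]
  Insert 7 (step 4): P = [2, 7] / [5, 8];  Q = [1, 2] / [3, 4]
  Insert 4 (step 5): P = [2, 4] / [5, 7] / [8];  Q = [1, 2] / [3, 4] / [5]
  Insert 1 (step 6): P = [1, 4] / [2, 7] / [5] / [8];  Q = [1, 2] / [3, 4] / [5] / [6]
  Insert 3 (step 7): P = [1, 3] / [2, 4] / [5, 7] / [8];  Q = [1, 2] / [3, 4] / [5, 7] / [6]
  Insert 6 (step 8): P = [1, 3, 6] / [2, 4] / [5, 7] / [8];  Q = [1, 2, 8] / [3, 4] / [5, 7] / [6]
Final shape: (3, 2, 2, 1).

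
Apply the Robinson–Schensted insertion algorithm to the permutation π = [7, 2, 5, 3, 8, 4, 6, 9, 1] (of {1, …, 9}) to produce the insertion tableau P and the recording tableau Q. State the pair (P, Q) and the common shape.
P = [1, 3, 4, 6, 9] / [2, 8] / [5] / [7];  Q = [1, 3, 5, 7, 8] / [2, 6] / [4] / [9];  common shape = (5, 2, 1, 1)

Row-insert the values π_1, π_2, … into P one at a time, bumping the leftmost entry strictly greater than the inserted value down to the next row. The recording tableau Q records, in position (i, j), the step at which that cell was added to P.
  Insert 7 (step 1): P = [7];  Q = [1]
  Insert 2 (step 2): P = [2] / [7];  Q = [1] / [2]
  Insert 5 (step 3): P = [2, 5] / [7];  Q = [1, 3] / [2]
  Insert 3 (step 4): P = [2, 3] / [5] / [7];  Q = [1, 3] / [2] / [4]
  Insert 8 (step 5): P = [2, 3, 8] / [5] / [7];  Q = [1, 3, 5] / [2] / [4]
  Insert 4 (step 6): P = [2, 3, 4] / [5, 8] / [7];  Q = [1, 3, 5] / [2, 6] / [4]
  Insert 6 (step 7): P = [2, 3, 4, 6] / [5, 8] / [7];  Q = [1, 3, 5, 7] / [2, 6] / [4]
  Insert 9 (step 8): P = [2, 3, 4, 6, 9] / [5, 8] / [7];  Q = [1, 3, 5, 7, 8] / [2, 6] / [4]
  Insert 1 (step 9): P = [1, 3, 4, 6, 9] / [2, 8] / [5] / [7];  Q = [1, 3, 5, 7, 8] / [2, 6] / [4] / [9]
Final shape: (5, 2, 1, 1).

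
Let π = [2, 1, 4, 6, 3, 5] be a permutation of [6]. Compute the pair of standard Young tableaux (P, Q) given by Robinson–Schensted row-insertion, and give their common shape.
P = [1, 3, 5] / [2, 4, 6];  Q = [1, 3, 4] / [2, 5, 6];  common shape = (3, 3)

Row-insert the values π_1, π_2, … into P one at a time, bumping the leftmost entry strictly greater than the inserted value down to the next row. The recording tableau Q records, in position (i, j), the step at which that cell was added to P.
  Insert 2 (step 1): P = [2];  Q = [1]
  Insert 1 (step 2): P = [1] / [2];  Q = [1] / [2]
  Insert 4 (step 3): P = [1, 4] / [2];  Q = [1, 3] / [2]
  Insert 6 (step 4): P = [1, 4, 6] / [2];  Q = [1, 3, 4] / [2]
  Insert 3 (step 5): P = [1, 3, 6] / [2, 4];  Q = [1, 3, 4] / [2, 5]
  Insert 5 (step 6): P = [1, 3, 5] / [2, 4, 6];  Q = [1, 3, 4] / [2, 5, 6]
Final shape: (3, 3).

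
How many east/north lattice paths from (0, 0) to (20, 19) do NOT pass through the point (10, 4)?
Number of paths = 65651235650

Total paths from (0, 0) to (20, 19): C(39, 20) = 68923264410. Paths through (10, 4): (paths (0, 0) → (10, 4)) × (paths (10, 4) → (20, 19)) = C(14, 10) · C(25, 10) = 1001 · 3268760 = 3272028760. Avoidance count = 68923264410 − 3272028760 = 65651235650.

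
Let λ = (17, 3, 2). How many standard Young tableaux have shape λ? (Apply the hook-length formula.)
# SYT of shape (17, 3, 2) = 98175

Hook-length formula: f^λ = n! / Π hook(c), product over all cells c of the Young diagram. For λ = (17, 3, 2), n = 22 boxes. Hook lengths by row (left-to-right, top-to-bottom): [19, 18, 16, 14, 13, 12, 11, 10, 9, 8, 7, 6, 5, 4, 3, 2, 1]; [4, 3, 1]; [2, 1]. Product of hooks = 11448950626713600. So f^λ = 22! / 11448950626713600 = 1124000727777607680000 / 11448950626713600 = 98175.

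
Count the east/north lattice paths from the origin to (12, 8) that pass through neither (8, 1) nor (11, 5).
Number of paths = 106788

Inclusion–exclusion. Total paths: C(20, 12) = 125970. Through P₁: C(9, 8)·C(11, 4) = 2970. Through P₂: C(16, 11)·C(4, 1) = 17472. Since P₁ is strictly southwest of P₂, a monotone path through both must visit P₁ then P₂; paths through both = C(9, 8)·C(7, 3)·C(4, 1) = 1260. Avoid both = 125970 − 2970 − 17472 + 1260 = 106788.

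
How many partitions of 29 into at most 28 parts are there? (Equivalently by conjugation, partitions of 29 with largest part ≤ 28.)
p(29, parts ≤ 28) = 4564

Use the recurrence p(n, m) = p(n, m−1) + p(n−m, m): either the largest part is < m (count p(n, m−1)) or the largest part is exactly m (remove one copy of m, count p(n−m, m)). With p(0, ·) = 1 this gives p(29, parts ≤ 28) = 4564. (By conjugating Young diagrams, this also counts partitions of 29 into at most 28 parts.)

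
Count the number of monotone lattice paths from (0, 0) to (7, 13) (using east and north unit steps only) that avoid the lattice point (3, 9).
Number of paths = 62120

Total paths from (0, 0) to (7, 13): C(20, 7) = 77520. Paths through (3, 9): (paths (0, 0) → (3, 9)) × (paths (3, 9) → (7, 13)) = C(12, 3) · C(8, 4) = 220 · 70 = 15400. Avoidance count = 77520 − 15400 = 62120.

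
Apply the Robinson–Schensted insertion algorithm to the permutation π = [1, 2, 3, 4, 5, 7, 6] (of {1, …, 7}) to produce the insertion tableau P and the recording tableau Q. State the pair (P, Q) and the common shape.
P = [1, 2, 3, 4, 5, 6] / [7];  Q = [1, 2, 3, 4, 5, 6] / [7];  common shape = (6, 1)

Row-insert the values π_1, π_2, … into P one at a time, bumping the leftmost entry strictly greater than the inserted value down to the next row. The recording tableau Q records, in position (i, j), the step at which that cell was added to P.
  Insert 1 (step 1): P = [1];  Q = [1]
  Insert 2 (step 2): P = [1, 2];  Q = [1, 2]
  Insert 3 (step 3): P = [1, 2, 3];  Q = [1, 2, 3]
  Insert 4 (step 4): P = [1, 2, 3, 4];  Q = [1, 2, 3, 4]
  Insert 5 (step 5): P = [1, 2, 3, 4, 5];  Q = [1, 2, 3, 4, 5]
  Insert 7 (step 6): P = [1, 2, 3, 4, 5, 7];  Q = [1, 2, 3, 4, 5, 6]
  Insert 6 (step 7): P = [1, 2, 3, 4, 5, 6] / [7];  Q = [1, 2, 3, 4, 5, 6] / [7]
Final shape: (6, 1).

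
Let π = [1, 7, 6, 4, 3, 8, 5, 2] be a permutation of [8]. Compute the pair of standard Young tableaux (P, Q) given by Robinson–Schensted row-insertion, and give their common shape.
P = [1, 2, 5] / [3, 8] / [4] / [6] / [7];  Q = [1, 2, 6] / [3, 7] / [4] / [5] / [8];  common shape = (3, 2, 1, 1, 1)

Row-insert the values π_1, π_2, … into P one at a time, bumping the leftmost entry strictly greater than the inserted value down to the next row. The recording tableau Q records, in position (i, j), the step at which that cell was added to P.
  Insert 1 (step 1): P = [1];  Q = [1]
  Insert 7 (step 2): P = [1, 7];  Q = [1, 2]
  Insert 6 (step 3): P = [1, 6] / [7];  Q = [1, 2] / [3]
  Insert 4 (step 4): P = [1, 4] / [6] / [7];  Q = [1, 2] / [3] / [4]
  Insert 3 (step 5): P = [1, 3] / [4] / [6] / [7];  Q = [1, 2] / [3] / [4] / [5]
  Insert 8 (step 6): P = [1, 3, 8] / [4] / [6] / [7];  Q = [1, 2, 6] / [3] / [4] / [5]
  Insert 5 (step 7): P = [1, 3, 5] / [4, 8] / [6] / [7];  Q = [1, 2, 6] / [3, 7] / [4] / [5]
  Insert 2 (step 8): P = [1, 2, 5] / [3, 8] / [4] / [6] / [7];  Q = [1, 2, 6] / [3, 7] / [4] / [5] / [8]
Final shape: (3, 2, 1, 1, 1).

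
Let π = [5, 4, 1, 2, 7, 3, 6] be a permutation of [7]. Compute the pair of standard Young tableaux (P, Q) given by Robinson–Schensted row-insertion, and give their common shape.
P = [1, 2, 3, 6] / [4, 7] / [5];  Q = [1, 4, 5, 7] / [2, 6] / [3];  common shape = (4, 2, 1)

Row-insert the values π_1, π_2, … into P one at a time, bumping the leftmost entry strictly greater than the inserted value down to the next row. The recording tableau Q records, in position (i, j), the step at which that cell was added to P.
  Insert 5 (step 1): P = [5];  Q = [1]
  Insert 4 (step 2): P = [4] / [5];  Q = [1] / [2]
  Insert 1 (step 3): P = [1] / [4] / [5];  Q = [1] / [2] / [3]
  Insert 2 (step 4): P = [1, 2] / [4] / [5];  Q = [1, 4] / [2] / [3]
  Insert 7 (step 5): P = [1, 2, 7] / [4] / [5];  Q = [1, 4, 5] / [2] / [3]
  Insert 3 (step 6): P = [1, 2, 3] / [4, 7] / [5];  Q = [1, 4, 5] / [2, 6] / [3]
  Insert 6 (step 7): P = [1, 2, 3, 6] / [4, 7] / [5];  Q = [1, 4, 5, 7] / [2, 6] / [3]
Final shape: (4, 2, 1).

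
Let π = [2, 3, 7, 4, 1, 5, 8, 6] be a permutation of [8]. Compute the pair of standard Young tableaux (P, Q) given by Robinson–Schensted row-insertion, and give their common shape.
P = [1, 3, 4, 5, 6] / [2, 8] / [7];  Q = [1, 2, 3, 6, 7] / [4, 8] / [5];  common shape = (5, 2, 1)

Row-insert the values π_1, π_2, … into P one at a time, bumping the leftmost entry strictly greater than the inserted value down to the next row. The recording tableau Q records, in position (i, j), the step at which that cell was added to P.
  Insert 2 (step 1): P = [2];  Q = [1]
  Insert 3 (step 2): P = [2, 3];  Q = [1, 2]
  Insert 7 (step 3): P = [2, 3, 7];  Q = [1, 2, 3]
  Insert 4 (step 4): P = [2, 3, 4] / [7];  Q = [1, 2, 3] / [4]
  Insert 1 (step 5): P = [1, 3, 4] / [2] / [7];  Q = [1, 2, 3] / [4] / [5]
  Insert 5 (step 6): P = [1, 3, 4, 5] / [2] / [7];  Q = [1, 2, 3, 6] / [4] / [5]
  Insert 8 (step 7): P = [1, 3, 4, 5, 8] / [2] / [7];  Q = [1, 2, 3, 6, 7] / [4] / [5]
  Insert 6 (step 8): P = [1, 3, 4, 5, 6] / [2, 8] / [7];  Q = [1, 2, 3, 6, 7] / [4, 8] / [5]
Final shape: (5, 2, 1).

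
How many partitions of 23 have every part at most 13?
p(23, parts ≤ 13) = 1158

Use the recurrence p(n, m) = p(n, m−1) + p(n−m, m): either the largest part is < m (count p(n, m−1)) or the largest part is exactly m (remove one copy of m, count p(n−m, m)). With p(0, ·) = 1 this gives p(23, parts ≤ 13) = 1158. (By conjugating Young diagrams, this also counts partitions of 23 into at most 13 parts.)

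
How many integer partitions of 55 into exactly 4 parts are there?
p(55, 4 parts) = 1215

Partitions of n into exactly k parts are in bijection with partitions of n − k into at most k parts (subtract 1 from each part). So p(55, exactly 4) = p(51, parts ≤ 4). Computing via the recurrence p(m, j) = p(m, j−1) + p(m−j, j) gives 1215.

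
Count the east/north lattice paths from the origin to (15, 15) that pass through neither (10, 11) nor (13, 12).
Number of paths = 72780944

Inclusion–exclusion. Total paths: C(30, 15) = 155117520. Through P₁: C(21, 10)·C(9, 5) = 44442216. Through P₂: C(25, 13)·C(5, 2) = 52003000. Since P₁ is strictly southwest of P₂, a monotone path through both must visit P₁ then P₂; paths through both = C(21, 10)·C(4, 3)·C(5, 2) = 14108640. Avoid both = 155117520 − 44442216 − 52003000 + 14108640 = 72780944.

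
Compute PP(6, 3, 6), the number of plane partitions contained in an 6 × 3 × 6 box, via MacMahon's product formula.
PP(6, 3, 6) = 24293412

Evaluate the triple product over i = 1..6, j = 1..3, k = 1..6. The factors are (2/1) · (3/2) · (4/3) · (5/4) · (6/5) · (7/6) · (3/2) · (4/3) · … (108 factors total). The numerators and denominators telescope so the product is an integer; carrying out the multiplication exactly gives PP(6, 3, 6) = 24293412.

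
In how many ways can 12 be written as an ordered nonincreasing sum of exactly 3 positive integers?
p(12, 3 parts) = 12

Partitions of n into exactly k parts ↔ partitions of n − k into at most k parts (subtract 1 from each part). For n = 12, k = 3, the partitions are: 10+1+1, 9+2+1, 8+3+1, 8+2+2, 7+4+1, 7+3+2, 6+5+1, 6+4+2, 6+3+3, 5+5+2, 5+4+3, 4+4+4. Count = 12.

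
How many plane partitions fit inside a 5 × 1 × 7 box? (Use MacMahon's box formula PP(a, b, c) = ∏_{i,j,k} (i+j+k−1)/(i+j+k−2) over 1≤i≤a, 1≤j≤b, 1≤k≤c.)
PP(5, 1, 7) = 792

Evaluate the triple product over i = 1..5, j = 1..1, k = 1..7. The factors are (2/1) · (3/2) · (4/3) · (5/4) · (6/5) · (7/6) · (8/7) · (3/2) · … (35 factors total). The numerators and denominators telescope so the product is an integer; carrying out the multiplication exactly gives PP(5, 1, 7) = 792.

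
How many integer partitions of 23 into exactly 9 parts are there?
p(23, 9 parts) = 123

Partitions of n into exactly k parts are in bijection with partitions of n − k into at most k parts (subtract 1 from each part). So p(23, exactly 9) = p(14, parts ≤ 9). Computing via the recurrence p(m, j) = p(m, j−1) + p(m−j, j) gives 123.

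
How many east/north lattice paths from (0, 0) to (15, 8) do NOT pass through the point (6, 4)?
Number of paths = 340164

Total paths from (0, 0) to (15, 8): C(23, 15) = 490314. Paths through (6, 4): (paths (0, 0) → (6, 4)) × (paths (6, 4) → (15, 8)) = C(10, 6) · C(13, 9) = 210 · 715 = 150150. Avoidance count = 490314 − 150150 = 340164.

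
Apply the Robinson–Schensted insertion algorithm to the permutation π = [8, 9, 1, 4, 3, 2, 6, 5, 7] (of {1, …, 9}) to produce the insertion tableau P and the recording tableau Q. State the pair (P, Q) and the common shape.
P = [1, 2, 5, 7] / [3, 6] / [4, 9] / [8];  Q = [1, 2, 7, 9] / [3, 4] / [5, 8] / [6];  common shape = (4, 2, 2, 1)

Row-insert the values π_1, π_2, … into P one at a time, bumping the leftmost entry strictly greater than the inserted value down to the next row. The recording tableau Q records, in position (i, j), the step at which that cell was added to P.
  Insert 8 (step 1): P = [8];  Q = [1]
  Insert 9 (step 2): P = [8, 9];  Q = [1, 2]
  Insert 1 (step 3): P = [1, 9] / [8];  Q = [1, 2] / [3]
  Insert 4 (step 4): P = [1, 4] / [8, 9];  Q = [1, 2] / [3, 4]
  Insert 3 (step 5): P = [1, 3] / [4, 9] / [8];  Q = [1, 2] / [3, 4] / [5]
  Insert 2 (step 6): P = [1, 2] / [3, 9] / [4] / [8];  Q = [1, 2] / [3, 4] / [5] / [6]
  Insert 6 (step 7): P = [1, 2, 6] / [3, 9] / [4] / [8];  Q = [1, 2, 7] / [3, 4] / [5] / [6]
  Insert 5 (step 8): P = [1, 2, 5] / [3, 6] / [4, 9] / [8];  Q = [1, 2, 7] / [3, 4] / [5, 8] / [6]
  Insert 7 (step 9): P = [1, 2, 5, 7] / [3, 6] / [4, 9] / [8];  Q = [1, 2, 7, 9] / [3, 4] / [5, 8] / [6]
Final shape: (4, 2, 2, 1).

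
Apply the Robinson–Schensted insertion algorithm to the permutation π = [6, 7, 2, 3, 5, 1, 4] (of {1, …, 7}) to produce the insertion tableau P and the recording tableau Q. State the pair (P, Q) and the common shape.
P = [1, 3, 4] / [2, 5] / [6, 7];  Q = [1, 2, 5] / [3, 4] / [6, 7];  common shape = (3, 2, 2)

Row-insert the values π_1, π_2, … into P one at a time, bumping the leftmost entry strictly greater than the inserted value down to the next row. The recording tableau Q records, in position (i, j), the step at which that cell was added to P.
  Insert 6 (step 1): P = [6];  Q = [1]
  Insert 7 (step 2): P = [6, 7];  Q = [1, 2]
  Insert 2 (step 3): P = [2, 7] / [6];  Q = [1, 2] / [3]
  Insert 3 (step 4): P = [2, 3] / [6, 7];  Q = [1, 2] / [3, 4]
  Insert 5 (step 5): P = [2, 3, 5] / [6, 7];  Q = [1, 2, 5] / [3, 4]
  Insert 1 (step 6): P = [1, 3, 5] / [2, 7] / [6];  Q = [1, 2, 5] / [3, 4] / [6]
  Insert 4 (step 7): P = [1, 3, 4] / [2, 5] / [6, 7];  Q = [1, 2, 5] / [3, 4] / [6, 7]
Final shape: (3, 2, 2).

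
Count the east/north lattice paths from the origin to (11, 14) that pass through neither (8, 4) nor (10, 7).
Number of paths = 4199846

Inclusion–exclusion. Total paths: C(25, 11) = 4457400. Through P₁: C(12, 8)·C(13, 3) = 141570. Through P₂: C(17, 10)·C(8, 1) = 155584. Since P₁ is strictly southwest of P₂, a monotone path through both must visit P₁ then P₂; paths through both = C(12, 8)·C(5, 2)·C(8, 1) = 39600. Avoid both = 4457400 − 141570 − 155584 + 39600 = 4199846.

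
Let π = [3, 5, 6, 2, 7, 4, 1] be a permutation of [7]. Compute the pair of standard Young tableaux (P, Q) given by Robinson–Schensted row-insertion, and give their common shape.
P = [1, 4, 6, 7] / [2, 5] / [3];  Q = [1, 2, 3, 5] / [4, 6] / [7];  common shape = (4, 2, 1)

Row-insert the values π_1, π_2, … into P one at a time, bumping the leftmost entry strictly greater than the inserted value down to the next row. The recording tableau Q records, in position (i, j), the step at which that cell was added to P.
  Insert 3 (step 1): P = [3];  Q = [1]
  Insert 5 (step 2): P = [3, 5];  Q = [1, 2]
  Insert 6 (step 3): P = [3, 5, 6];  Q = [1, 2, 3]
  Insert 2 (step 4): P = [2, 5, 6] / [3];  Q = [1, 2, 3] / [4]
  Insert 7 (step 5): P = [2, 5, 6, 7] / [3];  Q = [1, 2, 3, 5] / [4]
  Insert 4 (step 6): P = [2, 4, 6, 7] / [3, 5];  Q = [1, 2, 3, 5] / [4, 6]
  Insert 1 (step 7): P = [1, 4, 6, 7] / [2, 5] / [3];  Q = [1, 2, 3, 5] / [4, 6] / [7]
Final shape: (4, 2, 1).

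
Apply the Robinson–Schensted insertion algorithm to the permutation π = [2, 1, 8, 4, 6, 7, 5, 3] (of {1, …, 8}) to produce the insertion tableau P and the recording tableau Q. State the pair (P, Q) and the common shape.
P = [1, 3, 5, 7] / [2, 4] / [6] / [8];  Q = [1, 3, 5, 6] / [2, 4] / [7] / [8];  common shape = (4, 2, 1, 1)

Row-insert the values π_1, π_2, … into P one at a time, bumping the leftmost entry strictly greater than the inserted value down to the next row. The recording tableau Q records, in position (i, j), the step at which that cell was added to P.
  Insert 2 (step 1): P = [2];  Q = [1]
  Insert 1 (step 2): P = [1] / [2];  Q = [1] / [2]
  Insert 8 (step 3): P = [1, 8] / [2];  Q = [1, 3] / [2]
  Insert 4 (step 4): P = [1, 4] / [2, 8];  Q = [1, 3] / [2, 4]
  Insert 6 (step 5): P = [1, 4, 6] / [2, 8];  Q = [1, 3, 5] / [2, 4]
  Insert 7 (step 6): P = [1, 4, 6, 7] / [2, 8];  Q = [1, 3, 5, 6] / [2, 4]
  Insert 5 (step 7): P = [1, 4, 5, 7] / [2, 6] / [8];  Q = [1, 3, 5, 6] / [2, 4] / [7]
  Insert 3 (step 8): P = [1, 3, 5, 7] / [2, 4] / [6] / [8];  Q = [1, 3, 5, 6] / [2, 4] / [7] / [8]
Final shape: (4, 2, 1, 1).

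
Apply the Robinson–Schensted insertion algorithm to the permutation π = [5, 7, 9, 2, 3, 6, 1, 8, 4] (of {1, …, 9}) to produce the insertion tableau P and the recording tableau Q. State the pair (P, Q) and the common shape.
P = [1, 3, 4, 8] / [2, 6, 9] / [5, 7];  Q = [1, 2, 3, 8] / [4, 5, 6] / [7, 9];  common shape = (4, 3, 2)

Row-insert the values π_1, π_2, … into P one at a time, bumping the leftmost entry strictly greater than the inserted value down to the next row. The recording tableau Q records, in position (i, j), the step at which that cell was added to P.
  Insert 5 (step 1): P = [5];  Q = [1]
  Insert 7 (step 2): P = [5, 7];  Q = [1, 2]
  Insert 9 (step 3): P = [5, 7, 9];  Q = [1, 2, 3]
  Insert 2 (step 4): P = [2, 7, 9] / [5];  Q = [1, 2, 3] / [4]
  Insert 3 (step 5): P = [2, 3, 9] / [5, 7];  Q = [1, 2, 3] / [4, 5]
  Insert 6 (step 6): P = [2, 3, 6] / [5, 7, 9];  Q = [1, 2, 3] / [4, 5, 6]
  Insert 1 (step 7): P = [1, 3, 6] / [2, 7, 9] / [5];  Q = [1, 2, 3] / [4, 5, 6] / [7]
  Insert 8 (step 8): P = [1, 3, 6, 8] / [2, 7, 9] / [5];  Q = [1, 2, 3, 8] / [4, 5, 6] / [7]
  Insert 4 (step 9): P = [1, 3, 4, 8] / [2, 6, 9] / [5, 7];  Q = [1, 2, 3, 8] / [4, 5, 6] / [7, 9]
Final shape: (4, 3, 2).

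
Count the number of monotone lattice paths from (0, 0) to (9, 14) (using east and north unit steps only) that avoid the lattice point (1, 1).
Number of paths = 410210

Total paths from (0, 0) to (9, 14): C(23, 9) = 817190. Paths through (1, 1): (paths (0, 0) → (1, 1)) × (paths (1, 1) → (9, 14)) = C(2, 1) · C(21, 8) = 2 · 203490 = 406980. Avoidance count = 817190 − 406980 = 410210.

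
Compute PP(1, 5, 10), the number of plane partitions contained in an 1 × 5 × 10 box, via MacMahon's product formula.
PP(1, 5, 10) = 3003

Evaluate the triple product over i = 1..1, j = 1..5, k = 1..10. The factors are (2/1) · (3/2) · (4/3) · (5/4) · (6/5) · (7/6) · (8/7) · (9/8) · … (50 factors total). The numerators and denominators telescope so the product is an integer; carrying out the multiplication exactly gives PP(1, 5, 10) = 3003.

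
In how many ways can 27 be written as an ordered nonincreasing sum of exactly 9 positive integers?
p(27, 9 parts) = 318

Partitions of n into exactly k parts are in bijection with partitions of n − k into at most k parts (subtract 1 from each part). So p(27, exactly 9) = p(18, parts ≤ 9). Computing via the recurrence p(m, j) = p(m, j−1) + p(m−j, j) gives 318.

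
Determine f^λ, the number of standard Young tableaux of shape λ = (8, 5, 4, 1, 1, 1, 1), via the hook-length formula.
# SYT of shape (8, 5, 4, 1, 1, 1, 1) = 349188840

Hook-length formula: f^λ = n! / Π hook(c), product over all cells c of the Young diagram. For λ = (8, 5, 4, 1, 1, 1, 1), n = 21 boxes. Hook lengths by row (left-to-right, top-to-bottom): [14, 9, 8, 7, 5, 3, 2, 1]; [10, 5, 4, 3, 1]; [8, 3, 2, 1]; [4]; [3]; [2]; [1]. Product of hooks = 146313216000. So f^λ = 21! / 146313216000 = 51090942171709440000 / 146313216000 = 349188840.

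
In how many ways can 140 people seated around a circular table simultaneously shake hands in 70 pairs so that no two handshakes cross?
C_70 = 1321422108420282270489942177190229544600

These noncrossing handshakes are counted by the Catalan number C_n = (1/(n + 1)) · C(2n, n). For n = 70: C_70 = (1/71) · C(140, 70) = 93820969697840041204785894580506297666600/71 = 1321422108420282270489942177190229544600.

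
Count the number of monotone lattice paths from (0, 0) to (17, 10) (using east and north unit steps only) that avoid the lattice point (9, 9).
Number of paths = 7998705

Total paths from (0, 0) to (17, 10): C(27, 17) = 8436285. Paths through (9, 9): (paths (0, 0) → (9, 9)) × (paths (9, 9) → (17, 10)) = C(18, 9) · C(9, 8) = 48620 · 9 = 437580. Avoidance count = 8436285 − 437580 = 7998705.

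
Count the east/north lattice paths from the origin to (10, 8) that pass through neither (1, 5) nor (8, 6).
Number of paths = 24708

Inclusion–exclusion. Total paths: C(18, 10) = 43758. Through P₁: C(6, 1)·C(12, 9) = 1320. Through P₂: C(14, 8)·C(4, 2) = 18018. Since P₁ is strictly southwest of P₂, a monotone path through both must visit P₁ then P₂; paths through both = C(6, 1)·C(8, 7)·C(4, 2) = 288. Avoid both = 43758 − 1320 − 18018 + 288 = 24708.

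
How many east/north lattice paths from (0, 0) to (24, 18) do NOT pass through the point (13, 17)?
Number of paths = 352260002850

Total paths from (0, 0) to (24, 18): C(42, 24) = 353697121050. Paths through (13, 17): (paths (0, 0) → (13, 17)) × (paths (13, 17) → (24, 18)) = C(30, 13) · C(12, 11) = 119759850 · 12 = 1437118200. Avoidance count = 353697121050 − 1437118200 = 352260002850.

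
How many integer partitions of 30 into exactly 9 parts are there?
p(30, 9 parts) = 598

Partitions of n into exactly k parts are in bijection with partitions of n − k into at most k parts (subtract 1 from each part). So p(30, exactly 9) = p(21, parts ≤ 9). Computing via the recurrence p(m, j) = p(m, j−1) + p(m−j, j) gives 598.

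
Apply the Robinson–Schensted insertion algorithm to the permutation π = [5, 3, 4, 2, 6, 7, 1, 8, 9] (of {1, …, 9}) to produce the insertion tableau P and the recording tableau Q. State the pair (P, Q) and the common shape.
P = [1, 4, 6, 7, 8, 9] / [2] / [3] / [5];  Q = [1, 3, 5, 6, 8, 9] / [2] / [4] / [7];  common shape = (6, 1, 1, 1)

Row-insert the values π_1, π_2, … into P one at a time, bumping the leftmost entry strictly greater than the inserted value down to the next row. The recording tableau Q records, in position (i, j), the step at which that cell was added to P.
  Insert 5 (step 1): P = [5];  Q = [1]
  Insert 3 (step 2): P = [3] / [5];  Q = [1] / [2]
  Insert 4 (step 3): P = [3, 4] / [5];  Q = [1, 3] / [2]
  Insert 2 (step 4): P = [2, 4] / [3] / [5];  Q = [1, 3] / [2] / [4]
  Insert 6 (step 5): P = [2, 4, 6] / [3] / [5];  Q = [1, 3, 5] / [2] / [4]
  Insert 7 (step 6): P = [2, 4, 6, 7] / [3] / [5];  Q = [1, 3, 5, 6] / [2] / [4]
  Insert 1 (step 7): P = [1, 4, 6, 7] / [2] / [3] / [5];  Q = [1, 3, 5, 6] / [2] / [4] / [7]
  Insert 8 (step 8): P = [1, 4, 6, 7, 8] / [2] / [3] / [5];  Q = [1, 3, 5, 6, 8] / [2] / [4] / [7]
  Insert 9 (step 9): P = [1, 4, 6, 7, 8, 9] / [2] / [3] / [5];  Q = [1, 3, 5, 6, 8, 9] / [2] / [4] / [7]
Final shape: (6, 1, 1, 1).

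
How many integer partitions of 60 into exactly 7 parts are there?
p(60, 7 parts) = 23961

Partitions of n into exactly k parts are in bijection with partitions of n − k into at most k parts (subtract 1 from each part). So p(60, exactly 7) = p(53, parts ≤ 7). Computing via the recurrence p(m, j) = p(m, j−1) + p(m−j, j) gives 23961.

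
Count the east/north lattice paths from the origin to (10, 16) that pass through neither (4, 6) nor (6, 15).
Number of paths = 3416485

Inclusion–exclusion. Total paths: C(26, 10) = 5311735. Through P₁: C(10, 4)·C(16, 6) = 1681680. Through P₂: C(21, 6)·C(5, 4) = 271320. Since P₁ is strictly southwest of P₂, a monotone path through both must visit P₁ then P₂; paths through both = C(10, 4)·C(11, 2)·C(5, 4) = 57750. Avoid both = 5311735 − 1681680 − 271320 + 57750 = 3416485.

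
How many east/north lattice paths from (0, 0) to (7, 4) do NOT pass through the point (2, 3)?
Number of paths = 270

Total paths from (0, 0) to (7, 4): C(11, 7) = 330. Paths through (2, 3): (paths (0, 0) → (2, 3)) × (paths (2, 3) → (7, 4)) = C(5, 2) · C(6, 5) = 10 · 6 = 60. Avoidance count = 330 − 60 = 270.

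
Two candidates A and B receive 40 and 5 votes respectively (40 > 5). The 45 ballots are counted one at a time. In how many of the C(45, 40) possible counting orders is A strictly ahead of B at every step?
Strict-lead orderings = 950257

Total orderings of the 45 votes with 40 for A: C(45, 40) = 1221759. By the Bertrand ballot formula (Cycle Lemma / reflection principle), the number of orderings in which A is strictly ahead of B throughout is (p − q)/(p + q) · C(p + q, p) = (40 − 5)/(40 + 5) · 1221759 = 950257.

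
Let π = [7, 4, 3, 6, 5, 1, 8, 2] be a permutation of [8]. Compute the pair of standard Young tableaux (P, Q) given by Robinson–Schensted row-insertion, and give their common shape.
P = [1, 2, 8] / [3, 5] / [4, 6] / [7];  Q = [1, 4, 7] / [2, 5] / [3, 8] / [6];  common shape = (3, 2, 2, 1)

Row-insert the values π_1, π_2, … into P one at a time, bumping the leftmost entry strictly greater than the inserted value down to the next row. The recording tableau Q records, in position (i, j), the step at which that cell was added to P.
  Insert 7 (step 1): P = [7];  Q = [1]
  Insert 4 (step 2): P = [4] / [7];  Q = [1] / [2]
  Insert 3 (step 3): P = [3] / [4] / [7];  Q = [1] / [2] / [3]
  Insert 6 (step 4): P = [3, 6] / [4] / [7];  Q = [1, 4] / [2] / [3]
  Insert 5 (step 5): P = [3, 5] / [4, 6] / [7];  Q = [1, 4] / [2, 5] / [3]
  Insert 1 (step 6): P = [1, 5] / [3, 6] / [4] / [7];  Q = [1, 4] / [2, 5] / [3] / [6]
  Insert 8 (step 7): P = [1, 5, 8] / [3, 6] / [4] / [7];  Q = [1, 4, 7] / [2, 5] / [3] / [6]
  Insert 2 (step 8): P = [1, 2, 8] / [3, 5] / [4, 6] / [7];  Q = [1, 4, 7] / [2, 5] / [3, 8] / [6]
Final shape: (3, 2, 2, 1).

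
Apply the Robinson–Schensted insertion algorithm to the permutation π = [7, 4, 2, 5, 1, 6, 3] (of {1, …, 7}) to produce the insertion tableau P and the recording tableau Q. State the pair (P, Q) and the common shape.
P = [1, 3, 6] / [2, 5] / [4] / [7];  Q = [1, 4, 6] / [2, 7] / [3] / [5];  common shape = (3, 2, 1, 1)

Row-insert the values π_1, π_2, … into P one at a time, bumping the leftmost entry strictly greater than the inserted value down to the next row. The recording tableau Q records, in position (i, j), the step at which that cell was added to P.
  Insert 7 (step 1): P = [7];  Q = [1]
  Insert 4 (step 2): P = [4] / [7];  Q = [1] / [2]
  Insert 2 (step 3): P = [2] / [4] / [7];  Q = [1] / [2] / [3]
  Insert 5 (step 4): P = [2, 5] / [4] / [7];  Q = [1, 4] / [2] / [3]
  Insert 1 (step 5): P = [1, 5] / [2] / [4] / [7];  Q = [1, 4] / [2] / [3] / [5]
  Insert 6 (step 6): P = [1, 5, 6] / [2] / [4] / [7];  Q = [1, 4, 6] / [2] / [3] / [5]
  Insert 3 (step 7): P = [1, 3, 6] / [2, 5] / [4] / [7];  Q = [1, 4, 6] / [2, 7] / [3] / [5]
Final shape: (3, 2, 1, 1).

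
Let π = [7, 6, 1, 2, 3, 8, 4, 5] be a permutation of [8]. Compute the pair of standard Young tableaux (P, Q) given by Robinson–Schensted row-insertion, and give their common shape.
P = [1, 2, 3, 4, 5] / [6, 8] / [7];  Q = [1, 4, 5, 6, 8] / [2, 7] / [3];  common shape = (5, 2, 1)

Row-insert the values π_1, π_2, … into P one at a time, bumping the leftmost entry strictly greater than the inserted value down to the next row. The recording tableau Q records, in position (i, j), the step at which that cell was added to P.
  Insert 7 (step 1): P = [7];  Q = [1]
  Insert 6 (step 2): P = [6] / [7];  Q = [1] / [2]
  Insert 1 (step 3): P = [1] / [6] / [7];  Q = [1] / [2] / [3]
  Insert 2 (step 4): P = [1, 2] / [6] / [7];  Q = [1, 4] / [2] / [3]
  Insert 3 (step 5): P = [1, 2, 3] / [6] / [7];  Q = [1, 4, 5] / [2] / [3]
  Insert 8 (step 6): P = [1, 2, 3, 8] / [6] / [7];  Q = [1, 4, 5, 6] / [2] / [3]
  Insert 4 (step 7): P = [1, 2, 3, 4] / [6, 8] / [7];  Q = [1, 4, 5, 6] / [2, 7] / [3]
  Insert 5 (step 8): P = [1, 2, 3, 4, 5] / [6, 8] / [7];  Q = [1, 4, 5, 6, 8] / [2, 7] / [3]
Final shape: (5, 2, 1).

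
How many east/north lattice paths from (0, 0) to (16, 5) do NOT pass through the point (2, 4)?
Number of paths = 20124

Total paths from (0, 0) to (16, 5): C(21, 16) = 20349. Paths through (2, 4): (paths (0, 0) → (2, 4)) × (paths (2, 4) → (16, 5)) = C(6, 2) · C(15, 14) = 15 · 15 = 225. Avoidance count = 20349 − 225 = 20124.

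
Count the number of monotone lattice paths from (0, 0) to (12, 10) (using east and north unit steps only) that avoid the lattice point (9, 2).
Number of paths = 637571

Total paths from (0, 0) to (12, 10): C(22, 12) = 646646. Paths through (9, 2): (paths (0, 0) → (9, 2)) × (paths (9, 2) → (12, 10)) = C(11, 9) · C(11, 3) = 55 · 165 = 9075. Avoidance count = 646646 − 9075 = 637571.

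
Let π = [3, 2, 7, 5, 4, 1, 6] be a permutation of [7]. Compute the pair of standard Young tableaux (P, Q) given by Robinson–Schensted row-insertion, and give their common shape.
P = [1, 4, 6] / [2, 5] / [3] / [7];  Q = [1, 3, 7] / [2, 4] / [5] / [6];  common shape = (3, 2, 1, 1)

Row-insert the values π_1, π_2, … into P one at a time, bumping the leftmost entry strictly greater than the inserted value down to the next row. The recording tableau Q records, in position (i, j), the step at which that cell was added to P.
  Insert 3 (step 1): P = [3];  Q = [1]
  Insert 2 (step 2): P = [2] / [3];  Q = [1] / [2]
  Insert 7 (step 3): P = [2, 7] / [3];  Q = [1, 3] / [2]
  Insert 5 (step 4): P = [2, 5] / [3, 7];  Q = [1, 3] / [2, 4]
  Insert 4 (step 5): P = [2, 4] / [3, 5] / [7];  Q = [1, 3] / [2, 4] / [5]
  Insert 1 (step 6): P = [1, 4] / [2, 5] / [3] / [7];  Q = [1, 3] / [2, 4] / [5] / [6]
  Insert 6 (step 7): P = [1, 4, 6] / [2, 5] / [3] / [7];  Q = [1, 3, 7] / [2, 4] / [5] / [6]
Final shape: (3, 2, 1, 1).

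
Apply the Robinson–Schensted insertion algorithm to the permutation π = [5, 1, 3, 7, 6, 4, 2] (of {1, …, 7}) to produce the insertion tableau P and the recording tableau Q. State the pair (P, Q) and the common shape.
P = [1, 2, 4] / [3, 6] / [5] / [7];  Q = [1, 3, 4] / [2, 5] / [6] / [7];  common shape = (3, 2, 1, 1)

Row-insert the values π_1, π_2, … into P one at a time, bumping the leftmost entry strictly greater than the inserted value down to the next row. The recording tableau Q records, in position (i, j), the step at which that cell was added to P.
  Insert 5 (step 1): P = [5];  Q = [1]
  Insert 1 (step 2): P = [1] / [5];  Q = [1] / [2]
  Insert 3 (step 3): P = [1, 3] / [5];  Q = [1, 3] / [2]
  Insert 7 (step 4): P = [1, 3, 7] / [5];  Q = [1, 3, 4] / [2]
  Insert 6 (step 5): P = [1, 3, 6] / [5, 7];  Q = [1, 3, 4] / [2, 5]
  Insert 4 (step 6): P = [1, 3, 4] / [5, 6] / [7];  Q = [1, 3, 4] / [2, 5] / [6]
  Insert 2 (step 7): P = [1, 2, 4] / [3, 6] / [5] / [7];  Q = [1, 3, 4] / [2, 5] / [6] / [7]
Final shape: (3, 2, 1, 1).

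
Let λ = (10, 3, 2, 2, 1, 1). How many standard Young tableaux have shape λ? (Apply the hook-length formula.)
# SYT of shape (10, 3, 2, 2, 1, 1) = 6651216

Hook-length formula: f^λ = n! / Π hook(c), product over all cells c of the Young diagram. For λ = (10, 3, 2, 2, 1, 1), n = 19 boxes. Hook lengths by row (left-to-right, top-to-bottom): [15, 12, 9, 7, 6, 5, 4, 3, 2, 1]; [7, 4, 1]; [5, 2]; [4, 1]; [2]; [1]. Product of hooks = 18289152000. So f^λ = 19! / 18289152000 = 121645100408832000 / 18289152000 = 6651216.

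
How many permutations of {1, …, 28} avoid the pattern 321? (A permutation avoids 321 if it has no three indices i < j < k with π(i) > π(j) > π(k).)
C_28 = 263747951750360

These 321-avoiding permutations are counted by the Catalan number C_n = (1/(n + 1)) · C(2n, n). For n = 28: C_28 = (1/29) · C(56, 28) = 7648690600760440/29 = 263747951750360.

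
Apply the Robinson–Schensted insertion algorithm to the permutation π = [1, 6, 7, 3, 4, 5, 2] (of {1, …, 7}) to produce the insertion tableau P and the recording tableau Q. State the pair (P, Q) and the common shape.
P = [1, 2, 4, 5] / [3, 7] / [6];  Q = [1, 2, 3, 6] / [4, 5] / [7];  common shape = (4, 2, 1)

Row-insert the values π_1, π_2, … into P one at a time, bumping the leftmost entry strictly greater than the inserted value down to the next row. The recording tableau Q records, in position (i, j), the step at which that cell was added to P.
  Insert 1 (step 1): P = [1];  Q = [1]
  Insert 6 (step 2): P = [1, 6];  Q = [1, 2]
  Insert 7 (step 3): P = [1, 6, 7];  Q = [1, 2, 3]
  Insert 3 (step 4): P = [1, 3, 7] / [6];  Q = [1, 2, 3] / [4]
  Insert 4 (step 5): P = [1, 3, 4] / [6, 7];  Q = [1, 2, 3] / [4, 5]
  Insert 5 (step 6): P = [1, 3, 4, 5] / [6, 7];  Q = [1, 2, 3, 6] / [4, 5]
  Insert 2 (step 7): P = [1, 2, 4, 5] / [3, 7] / [6];  Q = [1, 2, 3, 6] / [4, 5] / [7]
Final shape: (4, 2, 1).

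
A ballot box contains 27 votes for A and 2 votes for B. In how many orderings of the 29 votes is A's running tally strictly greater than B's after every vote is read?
Strict-lead orderings = 350

Total orderings of the 29 votes with 27 for A: C(29, 27) = 406. By the Bertrand ballot formula (Cycle Lemma / reflection principle), the number of orderings in which A is strictly ahead of B throughout is (p − q)/(p + q) · C(p + q, p) = (27 − 2)/(27 + 2) · 406 = 350.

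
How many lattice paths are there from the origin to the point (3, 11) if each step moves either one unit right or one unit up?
Number of paths = 364

A monotone lattice path from (0, 0) to (3, 11) consists of 3 east steps and 11 north steps in some order, so it is determined by which 3 of the 14 steps are east. The count is C(14, 3) = 364.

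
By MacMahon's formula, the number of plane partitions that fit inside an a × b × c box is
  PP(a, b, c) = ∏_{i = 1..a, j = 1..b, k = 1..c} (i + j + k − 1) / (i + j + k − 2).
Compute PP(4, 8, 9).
PP(4, 8, 9) = 151561524301616

Evaluate the triple product over i = 1..4, j = 1..8, k = 1..9. The factors are (2/1) · (3/2) · (4/3) · (5/4) · (6/5) · (7/6) · (8/7) · (9/8) · … (288 factors total). The numerators and denominators telescope so the product is an integer; carrying out the multiplication exactly gives PP(4, 8, 9) = 151561524301616.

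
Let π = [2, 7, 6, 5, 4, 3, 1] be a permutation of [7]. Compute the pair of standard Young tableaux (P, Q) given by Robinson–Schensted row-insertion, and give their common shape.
P = [1, 3] / [2] / [4] / [5] / [6] / [7];  Q = [1, 2] / [3] / [4] / [5] / [6] / [7];  common shape = (2, 1, 1, 1, 1, 1)

Row-insert the values π_1, π_2, … into P one at a time, bumping the leftmost entry strictly greater than the inserted value down to the next row. The recording tableau Q records, in position (i, j), the step at which that cell was added to P.
  Insert 2 (step 1): P = [2];  Q = [1]
  Insert 7 (step 2): P = [2, 7];  Q = [1, 2]
  Insert 6 (step 3): P = [2, 6] / [7];  Q = [1, 2] / [3]
  Insert 5 (step 4): P = [2, 5] / [6] / [7];  Q = [1, 2] / [3] / [4]
  Insert 4 (step 5): P = [2, 4] / [5] / [6] / [7];  Q = [1, 2] / [3] / [4] / [5]
  Insert 3 (step 6): P = [2, 3] / [4] / [5] / [6] / [7];  Q = [1, 2] / [3] / [4] / [5] / [6]
  Insert 1 (step 7): P = [1, 3] / [2] / [4] / [5] / [6] / [7];  Q = [1, 2] / [3] / [4] / [5] / [6] / [7]
Final shape: (2, 1, 1, 1, 1, 1).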